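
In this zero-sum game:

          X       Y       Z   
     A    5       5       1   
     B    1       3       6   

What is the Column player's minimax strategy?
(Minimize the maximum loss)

Column should play X or Y (all achieve the minimum), value = 5

Work:
Column player minimizes Row's maximum payoff:
Column X: max payoff to Row = 5
Column Y: max payoff to Row = 5
Column Z: max payoff to Row = 6
Minimum is 5, achieved by columns X, Y (tied).
Each of X or Y is a minimax strategy.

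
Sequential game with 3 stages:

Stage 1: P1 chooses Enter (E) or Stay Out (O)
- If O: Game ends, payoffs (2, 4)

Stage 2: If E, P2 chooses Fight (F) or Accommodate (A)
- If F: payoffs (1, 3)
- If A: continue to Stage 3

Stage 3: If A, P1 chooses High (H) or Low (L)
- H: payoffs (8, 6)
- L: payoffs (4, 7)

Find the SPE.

SPE: (E, A, H); Outcome (8, 6)

Work:
Stage 3: P1 chooses H (8 vs 4)
Stage 2: P2: F->3, A->6 (anticipating H). Choose A
Stage 1: P1: O->2, E->8 (anticipating A, H). Choose E
SPE path: E -> A -> H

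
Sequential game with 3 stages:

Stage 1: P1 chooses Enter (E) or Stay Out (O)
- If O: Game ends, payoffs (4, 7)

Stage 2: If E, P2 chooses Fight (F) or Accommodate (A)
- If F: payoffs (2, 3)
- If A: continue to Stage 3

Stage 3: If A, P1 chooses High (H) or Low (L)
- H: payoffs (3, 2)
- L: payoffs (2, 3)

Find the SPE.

SPE: (O, F, H); Outcome (4, 7)

Work:
Stage 3: P1 chooses H (3 vs 2)
Stage 2: P2: F->3, A->2 (anticipating H). Choose F
Stage 1: P1: O->4, E->2 (anticipating F, H). Choose O
SPE path: O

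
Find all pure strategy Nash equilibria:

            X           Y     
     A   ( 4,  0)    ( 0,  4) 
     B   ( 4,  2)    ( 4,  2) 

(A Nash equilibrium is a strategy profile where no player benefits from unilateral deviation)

Nash equilibrium: (B, X), (B, Y)

Work:
Best responses:
  P1 vs X: payoffs [4, 4] → best response A/B (payoff 4)
  P1 vs Y: payoffs [0, 4] → best response B (payoff 4)
  P2 vs A: payoffs [0, 4] → best response Y (payoff 4)
  P2 vs B: payoffs [2, 2] → best response X/Y (payoff 2)
Mutual best responses: (B,X), (B,Y) → Nash equilibria.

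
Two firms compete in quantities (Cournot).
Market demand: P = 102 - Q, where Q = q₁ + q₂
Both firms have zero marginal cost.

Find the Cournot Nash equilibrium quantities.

q₁* = q₂* = 34.0; P* = 34.0

Work:
Profit: π_i = P·q_i = (a - q_i - q_j)·q_i
FOC: ∂π_i/∂q_i = a - 2q_i - q_j = 0
Reaction function: q_i = (102 - q_j)/2
Symmetry: q* = 102/3 = 34.0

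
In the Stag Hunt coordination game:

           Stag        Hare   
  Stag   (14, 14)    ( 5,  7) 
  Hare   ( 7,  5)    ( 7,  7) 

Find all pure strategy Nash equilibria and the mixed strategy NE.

Pure NE: (Stag, Stag) and (Hare, Hare); Mixed NE: p = 0.2222, q = 0.2222

Work:
Check pure NE:
(Stag, Stag): (14, 14) - no unilateral deviation beneficial
(Hare, Hare): (7, 7) - no unilateral deviation beneficial
Mixed NE: P1 plays Stag with p = 0.2222, P2 plays Stag with q = 0.2222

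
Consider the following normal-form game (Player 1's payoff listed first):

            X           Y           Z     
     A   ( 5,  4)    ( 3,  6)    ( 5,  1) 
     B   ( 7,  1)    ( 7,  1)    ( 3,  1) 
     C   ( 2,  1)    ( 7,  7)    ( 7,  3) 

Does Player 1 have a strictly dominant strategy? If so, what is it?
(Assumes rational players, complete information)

No strictly dominant strategy exists for Player 1

Work:
A strategy strictly dominates another if it gives a strictly higher payoff against every opponent action. Compare each pair of P1's strategies column-by-column:
  A vs B: [5 vs 7, 3 vs 7, 5 vs 3] → A does not strictly dominate B (column X: 5 ≤ 7)
  A vs C: [5 vs 2, 3 vs 7, 5 vs 7] → A does not strictly dominate C (column Y: 3 ≤ 7)
  B vs A: [7 vs 5, 7 vs 3, 3 vs 5] → B does not strictly dominate A (column Z: 3 ≤ 5)
  B vs C: [7 vs 2, 7 vs 7, 3 vs 7] → B does not strictly dominate C (column Y: 7 ≤ 7)
  C vs A: [2 vs 5, 7 vs 3, 7 vs 5] → C does not strictly dominate A (column X: 2 ≤ 5)
  C vs B: [2 vs 7, 7 vs 7, 7 vs 3] → C does not strictly dominate B (column X: 2 ≤ 7)
No single strategy strictly dominates all others → no strictly dominant strategy.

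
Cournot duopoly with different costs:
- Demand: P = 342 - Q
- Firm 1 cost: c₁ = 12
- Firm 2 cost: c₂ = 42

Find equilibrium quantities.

q₁* = 120.0, q₂* = 90.0

Work:
Reaction: q₁ = (342 - 12 - q₂)/2
Reaction: q₂ = (342 - 42 - q₁)/2
Solve simultaneously:
q₁* = (342 - 2×12 + 42)/3 = 120.0
q₂* = (342 - 2×42 + 12)/3 = 90.0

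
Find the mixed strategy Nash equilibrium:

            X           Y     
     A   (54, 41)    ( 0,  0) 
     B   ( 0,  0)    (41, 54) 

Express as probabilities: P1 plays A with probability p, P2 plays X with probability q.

p = 0.5684, q = 0.4316

Work:
Find probabilities that make opponent indifferent:
P2 chooses q to make P1 indifferent between A and B
P1 chooses p to make P2 indifferent between X and Y
Mixed NE: P1 plays (A: 0.5684, B: 0.4316), P2 plays (X: 0.4316, Y: 0.5684)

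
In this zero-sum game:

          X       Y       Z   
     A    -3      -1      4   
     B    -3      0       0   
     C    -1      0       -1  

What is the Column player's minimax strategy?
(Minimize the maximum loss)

Column should play X, value = -1

Work:
Column player minimizes Row's maximum payoff:
Column X: max payoff to Row = -1
Column Y: max payoff to Row = 0
Column Z: max payoff to Row = 4
Minimum is -1, achieved by column X.
Minimax strategy: X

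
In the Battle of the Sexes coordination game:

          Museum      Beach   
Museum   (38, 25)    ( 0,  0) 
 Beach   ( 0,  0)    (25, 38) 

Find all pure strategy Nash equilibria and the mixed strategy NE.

Pure NE: (Museum, Museum) and (Beach, Beach); Mixed NE: p = 0.6032, q = 0.3968

Work:
Check pure NE:
(Museum, Museum): (38, 25) - no unilateral deviation beneficial
(Beach, Beach): (25, 38) - no unilateral deviation beneficial
Mixed NE: P1 plays Museum with p = 0.6032, P2 plays Museum with q = 0.3968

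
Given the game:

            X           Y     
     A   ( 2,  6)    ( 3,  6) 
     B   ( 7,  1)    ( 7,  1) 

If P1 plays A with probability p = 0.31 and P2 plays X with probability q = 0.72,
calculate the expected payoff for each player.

E[P1] = 5.5368, E[P2] = 2.55

Work:
E[P1] = p·q·π₁(A,X) + p·(1-q)·π₁(A,Y) + (1-p)·q·π₁(B,X) + (1-p)·(1-q)·π₁(B,Y)
= 0.31·0.72·2 + 0.31·0.28·3 + 0.69·0.72·7 + 0.69·0.28·7
= 5.5368

E[P2] = 2.55 (similar calculation)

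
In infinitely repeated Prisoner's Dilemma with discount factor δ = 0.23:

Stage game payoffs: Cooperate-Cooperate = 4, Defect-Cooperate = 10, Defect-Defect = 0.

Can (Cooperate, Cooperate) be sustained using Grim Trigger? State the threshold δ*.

δ* = 0.6; since δ = 0.23 < 0.6, cooperation cannot be sustained

Work:
For Grim Trigger:
Cooperate forever: 4/(1-δ)
Defect then punished: 10 + 0·δ/(1-δ)
Need: 4/(1-δ) ≥ 10 + 0·δ/(1-δ)
Solving: δ ≥ (T-R)/(T-P) = (10-4)/(10-0) = 0.6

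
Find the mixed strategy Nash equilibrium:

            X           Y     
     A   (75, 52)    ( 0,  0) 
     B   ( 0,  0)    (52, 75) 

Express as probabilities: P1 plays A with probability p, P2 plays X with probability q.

p = 0.5906, q = 0.4094

Work:
Find probabilities that make opponent indifferent:
P2 chooses q to make P1 indifferent between A and B
P1 chooses p to make P2 indifferent between X and Y
Mixed NE: P1 plays (A: 0.5906, B: 0.4094), P2 plays (X: 0.4094, Y: 0.5906)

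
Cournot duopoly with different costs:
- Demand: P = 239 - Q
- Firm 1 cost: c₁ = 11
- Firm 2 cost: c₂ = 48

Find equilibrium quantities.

q₁* = 88.33, q₂* = 51.33

Work:
Reaction: q₁ = (239 - 11 - q₂)/2
Reaction: q₂ = (239 - 48 - q₁)/2
Solve simultaneously:
q₁* = (239 - 2×11 + 48)/3 = 88.33
q₂* = (239 - 2×48 + 11)/3 = 51.33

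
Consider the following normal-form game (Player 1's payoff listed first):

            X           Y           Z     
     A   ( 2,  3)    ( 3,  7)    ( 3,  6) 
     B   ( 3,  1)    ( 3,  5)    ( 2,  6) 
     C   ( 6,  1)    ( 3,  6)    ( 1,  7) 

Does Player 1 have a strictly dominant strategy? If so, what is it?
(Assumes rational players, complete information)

No strictly dominant strategy exists for Player 1

Work:
A strategy strictly dominates another if it gives a strictly higher payoff against every opponent action. Compare each pair of P1's strategies column-by-column:
  A vs B: [2 vs 3, 3 vs 3, 3 vs 2] → A does not strictly dominate B (column X: 2 ≤ 3)
  A vs C: [2 vs 6, 3 vs 3, 3 vs 1] → A does not strictly dominate C (column X: 2 ≤ 6)
  B vs A: [3 vs 2, 3 vs 3, 2 vs 3] → B does not strictly dominate A (column Y: 3 ≤ 3)
  B vs C: [3 vs 6, 3 vs 3, 2 vs 1] → B does not strictly dominate C (column X: 3 ≤ 6)
  C vs A: [6 vs 2, 3 vs 3, 1 vs 3] → C does not strictly dominate A (column Y: 3 ≤ 3)
  C vs B: [6 vs 3, 3 vs 3, 1 vs 2] → C does not strictly dominate B (column Y: 3 ≤ 3)
No single strategy strictly dominates all others → no strictly dominant strategy.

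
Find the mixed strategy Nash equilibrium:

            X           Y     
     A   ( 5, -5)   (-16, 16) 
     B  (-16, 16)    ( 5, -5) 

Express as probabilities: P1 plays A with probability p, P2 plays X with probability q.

p = 0.5, q = 0.5

Work:
Find probabilities that make opponent indifferent:
P2 chooses q to make P1 indifferent between A and B
P1 chooses p to make P2 indifferent between X and Y
Mixed NE: P1 plays (A: 0.5, B: 0.5), P2 plays (X: 0.5, Y: 0.5)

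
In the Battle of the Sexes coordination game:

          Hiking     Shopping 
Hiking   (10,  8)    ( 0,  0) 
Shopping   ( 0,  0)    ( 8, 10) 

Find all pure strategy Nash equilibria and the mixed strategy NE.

Pure NE: (Hiking, Hiking) and (Shopping, Shopping); Mixed NE: p = 0.5556, q = 0.4444

Work:
Check pure NE:
(Hiking, Hiking): (10, 8) - no unilateral deviation beneficial
(Shopping, Shopping): (8, 10) - no unilateral deviation beneficial
Mixed NE: P1 plays Hiking with p = 0.5556, P2 plays Hiking with q = 0.4444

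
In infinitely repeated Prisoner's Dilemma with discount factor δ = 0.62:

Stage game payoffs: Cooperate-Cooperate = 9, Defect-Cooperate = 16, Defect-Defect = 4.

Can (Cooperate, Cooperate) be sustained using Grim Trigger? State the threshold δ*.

δ* = 0.5833; since δ = 0.62 ≥ 0.5833, cooperation can be sustained

Work:
For Grim Trigger:
Cooperate forever: 9/(1-δ)
Defect then punished: 16 + 4·δ/(1-δ)
Need: 9/(1-δ) ≥ 16 + 4·δ/(1-δ)
Solving: δ ≥ (T-R)/(T-P) = (16-9)/(16-4) = 0.5833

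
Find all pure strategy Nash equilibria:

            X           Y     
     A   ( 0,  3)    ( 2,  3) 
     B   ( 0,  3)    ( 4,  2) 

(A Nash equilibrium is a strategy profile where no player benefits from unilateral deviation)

Nash equilibrium: (A, X), (B, X)

Work:
Best responses:
  P1 vs X: payoffs [0, 0] → best response A/B (payoff 0)
  P1 vs Y: payoffs [2, 4] → best response B (payoff 4)
  P2 vs A: payoffs [3, 3] → best response X/Y (payoff 3)
  P2 vs B: payoffs [3, 2] → best response X (payoff 3)
Mutual best responses: (A,X), (B,X) → Nash equilibria.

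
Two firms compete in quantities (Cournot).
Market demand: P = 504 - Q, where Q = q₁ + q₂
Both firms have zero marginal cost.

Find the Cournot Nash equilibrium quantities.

q₁* = q₂* = 168.0; P* = 168.0

Work:
Profit: π_i = P·q_i = (a - q_i - q_j)·q_i
FOC: ∂π_i/∂q_i = a - 2q_i - q_j = 0
Reaction function: q_i = (504 - q_j)/2
Symmetry: q* = 504/3 = 168.0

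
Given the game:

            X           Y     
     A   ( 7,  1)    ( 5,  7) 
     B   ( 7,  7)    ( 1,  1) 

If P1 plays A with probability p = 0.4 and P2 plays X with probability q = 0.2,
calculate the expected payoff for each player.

E[P1] = 3.48, E[P2] = 3.64

Work:
E[P1] = p·q·π₁(A,X) + p·(1-q)·π₁(A,Y) + (1-p)·q·π₁(B,X) + (1-p)·(1-q)·π₁(B,Y)
= 0.4·0.2·7 + 0.4·0.8·5 + 0.6·0.2·7 + 0.6·0.8·1
= 3.48

E[P2] = 3.64 (similar calculation)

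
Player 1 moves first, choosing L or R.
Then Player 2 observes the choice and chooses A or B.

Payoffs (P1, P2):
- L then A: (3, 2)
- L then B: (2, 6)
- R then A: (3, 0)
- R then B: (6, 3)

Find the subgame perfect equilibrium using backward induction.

P1 plays R, P2 plays B after L and B after R; Payoff (6, 3)

Work:
Backward induction:
After L: P2 chooses B → P1 gets 2
After R: P2 chooses B → P1 gets 6
P1 chooses R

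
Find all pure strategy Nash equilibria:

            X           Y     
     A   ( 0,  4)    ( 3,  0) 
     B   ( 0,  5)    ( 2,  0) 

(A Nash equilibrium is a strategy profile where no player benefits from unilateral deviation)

Nash equilibrium: (A, X), (B, X)

Work:
Best responses:
  P1 vs X: payoffs [0, 0] → best response A/B (payoff 0)
  P1 vs Y: payoffs [3, 2] → best response A (payoff 3)
  P2 vs A: payoffs [4, 0] → best response X (payoff 4)
  P2 vs B: payoffs [5, 0] → best response X (payoff 5)
Mutual best responses: (A,X), (B,X) → Nash equilibria.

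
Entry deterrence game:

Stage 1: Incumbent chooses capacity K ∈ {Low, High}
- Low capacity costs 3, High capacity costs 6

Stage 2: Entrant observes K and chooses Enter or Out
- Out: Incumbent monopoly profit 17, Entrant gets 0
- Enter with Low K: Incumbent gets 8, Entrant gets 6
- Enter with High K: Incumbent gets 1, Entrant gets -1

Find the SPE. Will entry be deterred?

SPE: (High, Enter|Low, Out|High); Entry deterred. Incumbent net profit = 11

Work:
After Low K: Entrant enters (6 > 0)
After High K: Entrant stays out (-1 < 0)
Incumbent: Low → 8−3=5, High → 17−6=11
Incumbent chooses High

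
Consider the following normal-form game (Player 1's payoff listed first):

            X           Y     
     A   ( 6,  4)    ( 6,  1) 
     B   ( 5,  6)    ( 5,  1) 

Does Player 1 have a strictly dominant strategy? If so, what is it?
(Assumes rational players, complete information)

Yes, Player 1's strictly dominant strategy is A

Work:
A strategy strictly dominates another if it gives a strictly higher payoff against every opponent action. Compare each pair of P1's strategies column-by-column:
  A vs B: [6 vs 5, 6 vs 5] → A strictly dominates B
  B vs A: [5 vs 6, 5 vs 6] → B does not strictly dominate A (column X: 5 ≤ 6)
A strictly dominates every other strategy → strictly dominant.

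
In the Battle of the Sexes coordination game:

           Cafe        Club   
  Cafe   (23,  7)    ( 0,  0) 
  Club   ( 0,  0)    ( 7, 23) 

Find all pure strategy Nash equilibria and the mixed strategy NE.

Pure NE: (Cafe, Cafe) and (Club, Club); Mixed NE: p = 0.7667, q = 0.2333

Work:
Check pure NE:
(Cafe, Cafe): (23, 7) - no unilateral deviation beneficial
(Club, Club): (7, 23) - no unilateral deviation beneficial
Mixed NE: P1 plays Cafe with p = 0.7667, P2 plays Cafe with q = 0.2333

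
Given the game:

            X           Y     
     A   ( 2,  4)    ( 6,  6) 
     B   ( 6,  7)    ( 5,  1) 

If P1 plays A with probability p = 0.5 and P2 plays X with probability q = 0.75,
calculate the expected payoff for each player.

E[P1] = 4.375, E[P2] = 5.0

Work:
E[P1] = p·q·π₁(A,X) + p·(1-q)·π₁(A,Y) + (1-p)·q·π₁(B,X) + (1-p)·(1-q)·π₁(B,Y)
= 0.5·0.75·2 + 0.5·0.25·6 + 0.5·0.75·6 + 0.5·0.25·5
= 4.375

E[P2] = 5.0 (similar calculation)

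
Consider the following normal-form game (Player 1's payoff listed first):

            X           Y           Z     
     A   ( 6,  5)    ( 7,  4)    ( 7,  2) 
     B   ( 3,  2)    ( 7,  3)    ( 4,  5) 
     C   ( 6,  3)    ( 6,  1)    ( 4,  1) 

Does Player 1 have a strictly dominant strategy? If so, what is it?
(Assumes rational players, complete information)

No strictly dominant strategy exists for Player 1

Work:
A strategy strictly dominates another if it gives a strictly higher payoff against every opponent action. Compare each pair of P1's strategies column-by-column:
  A vs B: [6 vs 3, 7 vs 7, 7 vs 4] → A does not strictly dominate B (column Y: 7 ≤ 7)
  A vs C: [6 vs 6, 7 vs 6, 7 vs 4] → A does not strictly dominate C (column X: 6 ≤ 6)
  B vs A: [3 vs 6, 7 vs 7, 4 vs 7] → B does not strictly dominate A (column X: 3 ≤ 6)
  B vs C: [3 vs 6, 7 vs 6, 4 vs 4] → B does not strictly dominate C (column X: 3 ≤ 6)
  C vs A: [6 vs 6, 6 vs 7, 4 vs 7] → C does not strictly dominate A (column X: 6 ≤ 6)
  C vs B: [6 vs 3, 6 vs 7, 4 vs 4] → C does not strictly dominate B (column Y: 6 ≤ 7)
No single strategy strictly dominates all others → no strictly dominant strategy.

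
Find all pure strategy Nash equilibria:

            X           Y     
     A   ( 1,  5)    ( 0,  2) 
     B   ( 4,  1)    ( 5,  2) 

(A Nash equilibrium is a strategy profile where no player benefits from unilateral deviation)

Nash equilibrium: (B, Y)

Work:
Best responses:
  P1 vs X: payoffs [1, 4] → best response B (payoff 4)
  P1 vs Y: payoffs [0, 5] → best response B (payoff 5)
  P2 vs A: payoffs [5, 2] → best response X (payoff 5)
  P2 vs B: payoffs [1, 2] → best response Y (payoff 2)
Mutual best responses: (B,Y) → Nash equilibria.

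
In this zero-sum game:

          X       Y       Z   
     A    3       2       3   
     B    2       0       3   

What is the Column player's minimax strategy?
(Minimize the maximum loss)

Column should play Y, value = 2

Work:
Column player minimizes Row's maximum payoff:
Column X: max payoff to Row = 3
Column Y: max payoff to Row = 2
Column Z: max payoff to Row = 3
Minimum is 2, achieved by column Y.
Minimax strategy: Y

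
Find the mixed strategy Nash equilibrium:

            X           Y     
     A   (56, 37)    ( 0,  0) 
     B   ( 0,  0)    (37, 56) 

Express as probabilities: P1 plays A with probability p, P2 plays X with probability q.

p = 0.6022, q = 0.3978

Work:
Find probabilities that make opponent indifferent:
P2 chooses q to make P1 indifferent between A and B
P1 chooses p to make P2 indifferent between X and Y
Mixed NE: P1 plays (A: 0.6022, B: 0.3978), P2 plays (X: 0.3978, Y: 0.6022)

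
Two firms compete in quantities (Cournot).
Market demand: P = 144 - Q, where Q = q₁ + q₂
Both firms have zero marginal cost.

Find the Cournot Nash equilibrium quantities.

q₁* = q₂* = 48.0; P* = 48.0

Work:
Profit: π_i = P·q_i = (a - q_i - q_j)·q_i
FOC: ∂π_i/∂q_i = a - 2q_i - q_j = 0
Reaction function: q_i = (144 - q_j)/2
Symmetry: q* = 144/3 = 48.0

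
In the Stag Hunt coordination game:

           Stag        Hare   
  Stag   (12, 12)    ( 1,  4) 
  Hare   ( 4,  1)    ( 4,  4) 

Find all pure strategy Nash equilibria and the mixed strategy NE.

Pure NE: (Stag, Stag) and (Hare, Hare); Mixed NE: p = 0.2727, q = 0.2727

Work:
Check pure NE:
(Stag, Stag): (12, 12) - no unilateral deviation beneficial
(Hare, Hare): (4, 4) - no unilateral deviation beneficial
Mixed NE: P1 plays Stag with p = 0.2727, P2 plays Stag with q = 0.2727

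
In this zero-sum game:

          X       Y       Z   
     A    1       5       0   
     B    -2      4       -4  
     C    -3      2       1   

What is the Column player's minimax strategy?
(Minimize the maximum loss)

Column should play X or Z (all achieve the minimum), value = 1

Work:
Column player minimizes Row's maximum payoff:
Column X: max payoff to Row = 1
Column Y: max payoff to Row = 5
Column Z: max payoff to Row = 1
Minimum is 1, achieved by columns X, Z (tied).
Each of X or Z is a minimax strategy.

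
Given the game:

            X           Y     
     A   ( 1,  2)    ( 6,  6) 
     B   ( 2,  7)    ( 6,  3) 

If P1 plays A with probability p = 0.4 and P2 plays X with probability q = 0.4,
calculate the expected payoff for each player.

E[P1] = 4.24, E[P2] = 4.52

Work:
E[P1] = p·q·π₁(A,X) + p·(1-q)·π₁(A,Y) + (1-p)·q·π₁(B,X) + (1-p)·(1-q)·π₁(B,Y)
= 0.4·0.4·1 + 0.4·0.6·6 + 0.6·0.4·2 + 0.6·0.6·6
= 4.24

E[P2] = 4.52 (similar calculation)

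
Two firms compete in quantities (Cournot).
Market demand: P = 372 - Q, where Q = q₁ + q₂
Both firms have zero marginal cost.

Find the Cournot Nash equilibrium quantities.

q₁* = q₂* = 124.0; P* = 124.0

Work:
Profit: π_i = P·q_i = (a - q_i - q_j)·q_i
FOC: ∂π_i/∂q_i = a - 2q_i - q_j = 0
Reaction function: q_i = (372 - q_j)/2
Symmetry: q* = 372/3 = 124.0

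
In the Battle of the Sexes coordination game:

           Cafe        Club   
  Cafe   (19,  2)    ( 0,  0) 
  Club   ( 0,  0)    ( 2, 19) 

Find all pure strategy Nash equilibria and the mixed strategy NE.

Pure NE: (Cafe, Cafe) and (Club, Club); Mixed NE: p = 0.9048, q = 0.0952

Work:
Check pure NE:
(Cafe, Cafe): (19, 2) - no unilateral deviation beneficial
(Club, Club): (2, 19) - no unilateral deviation beneficial
Mixed NE: P1 plays Cafe with p = 0.9048, P2 plays Cafe with q = 0.0952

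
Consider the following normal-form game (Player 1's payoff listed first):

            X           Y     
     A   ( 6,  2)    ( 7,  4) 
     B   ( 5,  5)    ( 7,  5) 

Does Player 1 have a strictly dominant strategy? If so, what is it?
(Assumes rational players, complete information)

No strictly dominant strategy exists for Player 1

Work:
A strategy strictly dominates another if it gives a strictly higher payoff against every opponent action. Compare each pair of P1's strategies column-by-column:
  A vs B: [6 vs 5, 7 vs 7] → A does not strictly dominate B (column Y: 7 ≤ 7)
  B vs A: [5 vs 6, 7 vs 7] → B does not strictly dominate A (column X: 5 ≤ 6)
No single strategy strictly dominates all others → no strictly dominant strategy.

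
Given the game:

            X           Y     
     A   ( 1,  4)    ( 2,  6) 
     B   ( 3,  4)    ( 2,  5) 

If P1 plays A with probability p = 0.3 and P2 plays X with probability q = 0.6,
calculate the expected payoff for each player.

E[P1] = 2.24, E[P2] = 4.52

Work:
E[P1] = p·q·π₁(A,X) + p·(1-q)·π₁(A,Y) + (1-p)·q·π₁(B,X) + (1-p)·(1-q)·π₁(B,Y)
= 0.3·0.6·1 + 0.3·0.4·2 + 0.7·0.6·3 + 0.7·0.4·2
= 2.24

E[P2] = 4.52 (similar calculation)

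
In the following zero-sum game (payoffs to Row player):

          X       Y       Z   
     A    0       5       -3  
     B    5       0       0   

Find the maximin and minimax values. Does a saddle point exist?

Maximin = 0, Minimax = 0, Saddle: True

Work:
Row minimums: [-3, 0] → maximin = 0
Column maximums: [5, 5, 0] → minimax = 0
Saddle point exists! Game value = 0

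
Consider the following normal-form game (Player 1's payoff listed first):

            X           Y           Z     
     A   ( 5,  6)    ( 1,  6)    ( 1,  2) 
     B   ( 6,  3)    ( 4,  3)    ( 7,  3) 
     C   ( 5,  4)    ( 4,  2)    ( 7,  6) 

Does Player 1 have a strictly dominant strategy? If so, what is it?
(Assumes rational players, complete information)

No strictly dominant strategy exists for Player 1

Work:
A strategy strictly dominates another if it gives a strictly higher payoff against every opponent action. Compare each pair of P1's strategies column-by-column:
  A vs B: [5 vs 6, 1 vs 4, 1 vs 7] → A does not strictly dominate B (column X: 5 ≤ 6)
  A vs C: [5 vs 5, 1 vs 4, 1 vs 7] → A does not strictly dominate C (column X: 5 ≤ 5)
  B vs A: [6 vs 5, 4 vs 1, 7 vs 1] → B strictly dominates A
  B vs C: [6 vs 5, 4 vs 4, 7 vs 7] → B does not strictly dominate C (column Y: 4 ≤ 4)
  C vs A: [5 vs 5, 4 vs 1, 7 vs 1] → C does not strictly dominate A (column X: 5 ≤ 5)
  C vs B: [5 vs 6, 4 vs 4, 7 vs 7] → C does not strictly dominate B (column X: 5 ≤ 6)
No single strategy strictly dominates all others → no strictly dominant strategy.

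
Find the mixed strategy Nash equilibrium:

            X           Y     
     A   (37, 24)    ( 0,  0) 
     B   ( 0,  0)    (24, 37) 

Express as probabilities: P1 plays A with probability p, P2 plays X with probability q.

p = 0.6066, q = 0.3934

Work:
Find probabilities that make opponent indifferent:
P2 chooses q to make P1 indifferent between A and B
P1 chooses p to make P2 indifferent between X and Y
Mixed NE: P1 plays (A: 0.6066, B: 0.3934), P2 plays (X: 0.3934, Y: 0.6066)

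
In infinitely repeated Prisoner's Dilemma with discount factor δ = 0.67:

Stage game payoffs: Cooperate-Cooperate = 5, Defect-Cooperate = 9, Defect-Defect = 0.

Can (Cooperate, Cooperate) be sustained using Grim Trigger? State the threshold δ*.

δ* = 0.4444; since δ = 0.67 ≥ 0.4444, cooperation can be sustained

Work:
For Grim Trigger:
Cooperate forever: 5/(1-δ)
Defect then punished: 9 + 0·δ/(1-δ)
Need: 5/(1-δ) ≥ 9 + 0·δ/(1-δ)
Solving: δ ≥ (T-R)/(T-P) = (9-5)/(9-0) = 0.4444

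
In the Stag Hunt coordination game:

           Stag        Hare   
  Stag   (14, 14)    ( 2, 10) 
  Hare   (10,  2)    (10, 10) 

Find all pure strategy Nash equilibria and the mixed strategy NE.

Pure NE: (Stag, Stag) and (Hare, Hare); Mixed NE: p = 0.6667, q = 0.6667

Work:
Check pure NE:
(Stag, Stag): (14, 14) - no unilateral deviation beneficial
(Hare, Hare): (10, 10) - no unilateral deviation beneficial
Mixed NE: P1 plays Stag with p = 0.6667, P2 plays Stag with q = 0.6667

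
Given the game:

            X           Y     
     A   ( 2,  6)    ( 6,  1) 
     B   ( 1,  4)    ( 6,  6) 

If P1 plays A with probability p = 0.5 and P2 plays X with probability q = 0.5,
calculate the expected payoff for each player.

E[P1] = 3.75, E[P2] = 4.25

Work:
E[P1] = p·q·π₁(A,X) + p·(1-q)·π₁(A,Y) + (1-p)·q·π₁(B,X) + (1-p)·(1-q)·π₁(B,Y)
= 0.5·0.5·2 + 0.5·0.5·6 + 0.5·0.5·1 + 0.5·0.5·6
= 3.75

E[P2] = 4.25 (similar calculation)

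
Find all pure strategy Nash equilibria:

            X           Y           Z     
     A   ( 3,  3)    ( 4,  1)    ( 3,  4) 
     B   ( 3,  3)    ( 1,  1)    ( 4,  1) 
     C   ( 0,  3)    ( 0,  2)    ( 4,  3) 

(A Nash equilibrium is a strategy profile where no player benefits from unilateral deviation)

Nash equilibrium: (B, X), (C, Z)

Work:
Best responses:
  P1 vs X: payoffs [3, 3, 0] → best response A/B (payoff 3)
  P1 vs Y: payoffs [4, 1, 0] → best response A (payoff 4)
  P1 vs Z: payoffs [3, 4, 4] → best response B/C (payoff 4)
  P2 vs A: payoffs [3, 1, 4] → best response Z (payoff 4)
  P2 vs B: payoffs [3, 1, 1] → best response X (payoff 3)
  P2 vs C: payoffs [3, 2, 3] → best response X/Z (payoff 3)
Mutual best responses: (B,X), (C,Z) → Nash equilibria.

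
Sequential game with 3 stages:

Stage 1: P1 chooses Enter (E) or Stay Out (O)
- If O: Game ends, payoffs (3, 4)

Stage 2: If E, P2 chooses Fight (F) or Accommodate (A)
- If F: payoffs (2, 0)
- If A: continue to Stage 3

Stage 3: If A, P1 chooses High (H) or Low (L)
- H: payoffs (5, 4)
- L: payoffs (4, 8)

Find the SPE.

SPE: (E, A, H); Outcome (5, 4)

Work:
Stage 3: P1 chooses H (5 vs 4)
Stage 2: P2: F->0, A->4 (anticipating H). Choose A
Stage 1: P1: O->3, E->5 (anticipating A, H). Choose E
SPE path: E -> A -> H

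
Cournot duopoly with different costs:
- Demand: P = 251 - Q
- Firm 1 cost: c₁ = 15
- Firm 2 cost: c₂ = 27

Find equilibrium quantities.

q₁* = 82.67, q₂* = 70.67

Work:
Reaction: q₁ = (251 - 15 - q₂)/2
Reaction: q₂ = (251 - 27 - q₁)/2
Solve simultaneously:
q₁* = (251 - 2×15 + 27)/3 = 82.67
q₂* = (251 - 2×27 + 15)/3 = 70.67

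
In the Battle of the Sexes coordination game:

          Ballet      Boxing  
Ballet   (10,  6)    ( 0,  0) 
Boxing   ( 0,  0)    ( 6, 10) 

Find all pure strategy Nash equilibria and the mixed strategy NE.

Pure NE: (Ballet, Ballet) and (Boxing, Boxing); Mixed NE: p = 0.625, q = 0.375

Work:
Check pure NE:
(Ballet, Ballet): (10, 6) - no unilateral deviation beneficial
(Boxing, Boxing): (6, 10) - no unilateral deviation beneficial
Mixed NE: P1 plays Ballet with p = 0.625, P2 plays Ballet with q = 0.375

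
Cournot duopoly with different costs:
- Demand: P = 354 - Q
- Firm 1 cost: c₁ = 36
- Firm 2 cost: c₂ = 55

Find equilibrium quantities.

q₁* = 112.33, q₂* = 93.33

Work:
Reaction: q₁ = (354 - 36 - q₂)/2
Reaction: q₂ = (354 - 55 - q₁)/2
Solve simultaneously:
q₁* = (354 - 2×36 + 55)/3 = 112.33
q₂* = (354 - 2×55 + 36)/3 = 93.33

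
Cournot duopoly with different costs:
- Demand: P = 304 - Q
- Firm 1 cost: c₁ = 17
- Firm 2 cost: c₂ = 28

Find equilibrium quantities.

q₁* = 99.33, q₂* = 88.33

Work:
Reaction: q₁ = (304 - 17 - q₂)/2
Reaction: q₂ = (304 - 28 - q₁)/2
Solve simultaneously:
q₁* = (304 - 2×17 + 28)/3 = 99.33
q₂* = (304 - 2×28 + 17)/3 = 88.33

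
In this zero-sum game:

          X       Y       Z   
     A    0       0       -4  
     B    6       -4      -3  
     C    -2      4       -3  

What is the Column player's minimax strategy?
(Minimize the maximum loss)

Column should play Z, value = -3

Work:
Column player minimizes Row's maximum payoff:
Column X: max payoff to Row = 6
Column Y: max payoff to Row = 4
Column Z: max payoff to Row = -3
Minimum is -3, achieved by column Z.
Minimax strategy: Z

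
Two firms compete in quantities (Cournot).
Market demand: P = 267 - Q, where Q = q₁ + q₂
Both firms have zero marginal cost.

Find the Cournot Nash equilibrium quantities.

q₁* = q₂* = 89.0; P* = 89.0

Work:
Profit: π_i = P·q_i = (a - q_i - q_j)·q_i
FOC: ∂π_i/∂q_i = a - 2q_i - q_j = 0
Reaction function: q_i = (267 - q_j)/2
Symmetry: q* = 267/3 = 89.0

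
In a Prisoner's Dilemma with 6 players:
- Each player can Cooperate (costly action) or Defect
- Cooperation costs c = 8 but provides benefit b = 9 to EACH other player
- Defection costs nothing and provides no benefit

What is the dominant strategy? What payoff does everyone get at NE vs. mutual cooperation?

Dominant: Defect; NE payoff = 0; Coop payoff = 37

Work:
Defect dominates (saves cost c = 8, benefit to others is external)
NE: All defect → everyone gets 0
If all cooperate: each receives (5)×9 - 8 = 37
Social dilemma: 37 > 0 but NE gives 0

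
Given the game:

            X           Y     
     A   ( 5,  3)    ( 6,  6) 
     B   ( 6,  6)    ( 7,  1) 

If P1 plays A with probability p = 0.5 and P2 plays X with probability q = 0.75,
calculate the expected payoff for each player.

E[P1] = 5.75, E[P2] = 4.25

Work:
E[P1] = p·q·π₁(A,X) + p·(1-q)·π₁(A,Y) + (1-p)·q·π₁(B,X) + (1-p)·(1-q)·π₁(B,Y)
= 0.5·0.75·5 + 0.5·0.25·6 + 0.5·0.75·6 + 0.5·0.25·7
= 5.75

E[P2] = 4.25 (similar calculation)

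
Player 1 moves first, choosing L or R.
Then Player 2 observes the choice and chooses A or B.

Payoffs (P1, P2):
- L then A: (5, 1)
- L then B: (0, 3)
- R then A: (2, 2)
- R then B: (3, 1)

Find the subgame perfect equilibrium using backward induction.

P1 plays R, P2 plays B after L and A after R; Payoff (2, 2)

Work:
Backward induction:
After L: P2 chooses B → P1 gets 0
After R: P2 chooses A → P1 gets 2
P1 chooses R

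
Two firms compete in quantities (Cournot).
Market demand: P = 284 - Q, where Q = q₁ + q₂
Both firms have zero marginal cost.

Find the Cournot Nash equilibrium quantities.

q₁* = q₂* = 94.67; P* = 94.67

Work:
Profit: π_i = P·q_i = (a - q_i - q_j)·q_i
FOC: ∂π_i/∂q_i = a - 2q_i - q_j = 0
Reaction function: q_i = (284 - q_j)/2
Symmetry: q* = 284/3 = 94.67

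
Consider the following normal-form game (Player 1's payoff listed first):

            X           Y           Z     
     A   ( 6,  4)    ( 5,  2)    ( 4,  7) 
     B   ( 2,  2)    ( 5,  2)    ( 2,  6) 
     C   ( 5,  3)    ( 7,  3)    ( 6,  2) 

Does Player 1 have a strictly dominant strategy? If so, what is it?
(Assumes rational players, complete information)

No strictly dominant strategy exists for Player 1

Work:
A strategy strictly dominates another if it gives a strictly higher payoff against every opponent action. Compare each pair of P1's strategies column-by-column:
  A vs B: [6 vs 2, 5 vs 5, 4 vs 2] → A does not strictly dominate B (column Y: 5 ≤ 5)
  A vs C: [6 vs 5, 5 vs 7, 4 vs 6] → A does not strictly dominate C (column Y: 5 ≤ 7)
  B vs A: [2 vs 6, 5 vs 5, 2 vs 4] → B does not strictly dominate A (column X: 2 ≤ 6)
  B vs C: [2 vs 5, 5 vs 7, 2 vs 6] → B does not strictly dominate C (column X: 2 ≤ 5)
  C vs A: [5 vs 6, 7 vs 5, 6 vs 4] → C does not strictly dominate A (column X: 5 ≤ 6)
  C vs B: [5 vs 2, 7 vs 5, 6 vs 2] → C strictly dominates B
No single strategy strictly dominates all others → no strictly dominant strategy.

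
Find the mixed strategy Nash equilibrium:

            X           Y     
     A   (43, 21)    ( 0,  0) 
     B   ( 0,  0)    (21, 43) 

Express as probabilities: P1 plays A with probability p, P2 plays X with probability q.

p = 0.6719, q = 0.3281

Work:
Find probabilities that make opponent indifferent:
P2 chooses q to make P1 indifferent between A and B
P1 chooses p to make P2 indifferent between X and Y
Mixed NE: P1 plays (A: 0.6719, B: 0.3281), P2 plays (X: 0.3281, Y: 0.6719)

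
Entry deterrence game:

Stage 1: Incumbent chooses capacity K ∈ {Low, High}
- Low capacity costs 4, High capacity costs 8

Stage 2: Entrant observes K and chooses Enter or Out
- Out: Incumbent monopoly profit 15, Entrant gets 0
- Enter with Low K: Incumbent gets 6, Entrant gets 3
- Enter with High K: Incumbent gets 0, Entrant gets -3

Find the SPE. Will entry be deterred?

SPE: (High, Enter|Low, Out|High); Entry deterred. Incumbent net profit = 7

Work:
After Low K: Entrant enters (3 > 0)
After High K: Entrant stays out (-3 < 0)
Incumbent: Low → 6−4=2, High → 15−8=7
Incumbent chooses High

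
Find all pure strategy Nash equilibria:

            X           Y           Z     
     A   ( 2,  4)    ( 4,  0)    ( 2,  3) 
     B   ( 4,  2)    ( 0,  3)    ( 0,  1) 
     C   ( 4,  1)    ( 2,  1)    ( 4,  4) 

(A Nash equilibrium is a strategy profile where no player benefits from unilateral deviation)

Nash equilibrium: (C, Z)

Work:
Best responses:
  P1 vs X: payoffs [2, 4, 4] → best response B/C (payoff 4)
  P1 vs Y: payoffs [4, 0, 2] → best response A (payoff 4)
  P1 vs Z: payoffs [2, 0, 4] → best response C (payoff 4)
  P2 vs A: payoffs [4, 0, 3] → best response X (payoff 4)
  P2 vs B: payoffs [2, 3, 1] → best response Y (payoff 3)
  P2 vs C: payoffs [1, 1, 4] → best response Z (payoff 4)
Mutual best responses: (C,Z) → Nash equilibria.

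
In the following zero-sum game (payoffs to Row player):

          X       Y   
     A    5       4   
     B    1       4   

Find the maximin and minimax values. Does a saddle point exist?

Maximin = 4, Minimax = 4, Saddle: True

Work:
Row minimums: [4, 1] → maximin = 4
Column maximums: [5, 4] → minimax = 4
Saddle point exists! Game value = 4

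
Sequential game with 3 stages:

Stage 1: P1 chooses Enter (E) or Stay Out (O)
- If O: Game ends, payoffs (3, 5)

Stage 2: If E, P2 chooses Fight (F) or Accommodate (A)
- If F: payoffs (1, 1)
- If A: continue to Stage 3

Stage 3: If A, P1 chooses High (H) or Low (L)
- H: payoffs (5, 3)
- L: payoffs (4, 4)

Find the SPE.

SPE: (E, A, H); Outcome (5, 3)

Work:
Stage 3: P1 chooses H (5 vs 4)
Stage 2: P2: F->1, A->3 (anticipating H). Choose A
Stage 1: P1: O->3, E->5 (anticipating A, H). Choose E
SPE path: E -> A -> H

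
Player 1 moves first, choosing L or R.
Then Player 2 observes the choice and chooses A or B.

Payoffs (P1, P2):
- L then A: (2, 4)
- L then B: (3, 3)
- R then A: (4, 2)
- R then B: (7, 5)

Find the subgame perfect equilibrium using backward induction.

P1 plays R, P2 plays A after L and B after R; Payoff (7, 5)

Work:
Backward induction:
After L: P2 chooses A → P1 gets 2
After R: P2 chooses B → P1 gets 7
P1 chooses R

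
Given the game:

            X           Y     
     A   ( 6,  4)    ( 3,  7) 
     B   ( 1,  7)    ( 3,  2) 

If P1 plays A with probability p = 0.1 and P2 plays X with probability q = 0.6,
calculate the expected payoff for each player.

E[P1] = 2.1, E[P2] = 5.02

Work:
E[P1] = p·q·π₁(A,X) + p·(1-q)·π₁(A,Y) + (1-p)·q·π₁(B,X) + (1-p)·(1-q)·π₁(B,Y)
= 0.1·0.6·6 + 0.1·0.4·3 + 0.9·0.6·1 + 0.9·0.4·3
= 2.1

E[P2] = 5.02 (similar calculation)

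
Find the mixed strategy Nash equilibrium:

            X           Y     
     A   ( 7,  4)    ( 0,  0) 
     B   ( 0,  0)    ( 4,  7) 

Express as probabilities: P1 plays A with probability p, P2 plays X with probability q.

p = 0.6364, q = 0.3636

Work:
Find probabilities that make opponent indifferent:
P2 chooses q to make P1 indifferent between A and B
P1 chooses p to make P2 indifferent between X and Y
Mixed NE: P1 plays (A: 0.6364, B: 0.3636), P2 plays (X: 0.3636, Y: 0.6364)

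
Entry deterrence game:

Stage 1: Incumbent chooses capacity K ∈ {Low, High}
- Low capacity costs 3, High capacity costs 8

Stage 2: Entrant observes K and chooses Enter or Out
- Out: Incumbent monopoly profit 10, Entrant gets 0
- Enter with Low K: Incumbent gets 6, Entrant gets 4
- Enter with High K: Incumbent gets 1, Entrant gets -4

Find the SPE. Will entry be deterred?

SPE: (Low, Enter|Low, Out|High); Entry not deterred. Incumbent net profit = 3, Entrant gets 4

Work:
After Low K: Entrant enters (4 > 0)
After High K: Entrant stays out (-4 < 0)
Incumbent: Low → 6−3=3, High → 10−8=2
Incumbent chooses Low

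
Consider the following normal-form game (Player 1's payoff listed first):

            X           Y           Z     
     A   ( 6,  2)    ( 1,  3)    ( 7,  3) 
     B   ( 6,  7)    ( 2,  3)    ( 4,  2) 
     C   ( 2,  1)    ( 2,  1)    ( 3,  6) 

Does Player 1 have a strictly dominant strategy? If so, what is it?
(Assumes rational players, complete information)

No strictly dominant strategy exists for Player 1

Work:
A strategy strictly dominates another if it gives a strictly higher payoff against every opponent action. Compare each pair of P1's strategies column-by-column:
  A vs B: [6 vs 6, 1 vs 2, 7 vs 4] → A does not strictly dominate B (column X: 6 ≤ 6)
  A vs C: [6 vs 2, 1 vs 2, 7 vs 3] → A does not strictly dominate C (column Y: 1 ≤ 2)
  B vs A: [6 vs 6, 2 vs 1, 4 vs 7] → B does not strictly dominate A (column X: 6 ≤ 6)
  B vs C: [6 vs 2, 2 vs 2, 4 vs 3] → B does not strictly dominate C (column Y: 2 ≤ 2)
  C vs A: [2 vs 6, 2 vs 1, 3 vs 7] → C does not strictly dominate A (column X: 2 ≤ 6)
  C vs B: [2 vs 6, 2 vs 2, 3 vs 4] → C does not strictly dominate B (column X: 2 ≤ 6)
No single strategy strictly dominates all others → no strictly dominant strategy.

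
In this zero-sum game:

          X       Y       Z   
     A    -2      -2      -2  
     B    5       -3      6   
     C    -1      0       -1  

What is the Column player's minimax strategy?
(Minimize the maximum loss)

Column should play Y, value = 0

Work:
Column player minimizes Row's maximum payoff:
Column X: max payoff to Row = 5
Column Y: max payoff to Row = 0
Column Z: max payoff to Row = 6
Minimum is 0, achieved by column Y.
Minimax strategy: Y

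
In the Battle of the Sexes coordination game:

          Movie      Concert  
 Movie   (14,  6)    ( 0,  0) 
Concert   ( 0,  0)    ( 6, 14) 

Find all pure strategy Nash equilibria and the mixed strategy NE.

Pure NE: (Movie, Movie) and (Concert, Concert); Mixed NE: p = 0.7, q = 0.3

Work:
Check pure NE:
(Movie, Movie): (14, 6) - no unilateral deviation beneficial
(Concert, Concert): (6, 14) - no unilateral deviation beneficial
Mixed NE: P1 plays Movie with p = 0.7, P2 plays Movie with q = 0.3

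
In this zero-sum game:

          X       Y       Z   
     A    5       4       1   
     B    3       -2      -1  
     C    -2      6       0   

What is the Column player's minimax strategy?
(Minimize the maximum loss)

Column should play Z, value = 1

Work:
Column player minimizes Row's maximum payoff:
Column X: max payoff to Row = 5
Column Y: max payoff to Row = 6
Column Z: max payoff to Row = 1
Minimum is 1, achieved by column Z.
Minimax strategy: Z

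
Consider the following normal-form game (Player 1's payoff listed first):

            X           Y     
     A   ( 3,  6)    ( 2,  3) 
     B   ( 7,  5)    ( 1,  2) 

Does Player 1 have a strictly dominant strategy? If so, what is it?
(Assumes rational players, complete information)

No strictly dominant strategy exists for Player 1

Work:
A strategy strictly dominates another if it gives a strictly higher payoff against every opponent action. Compare each pair of P1's strategies column-by-column:
  A vs B: [3 vs 7, 2 vs 1] → A does not strictly dominate B (column X: 3 ≤ 7)
  B vs A: [7 vs 3, 1 vs 2] → B does not strictly dominate A (column Y: 1 ≤ 2)
No single strategy strictly dominates all others → no strictly dominant strategy.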